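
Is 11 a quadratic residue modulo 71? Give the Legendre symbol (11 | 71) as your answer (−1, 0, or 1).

Euler's criterion: (11/71) ≡ 11^35 (mod 71).
11^2 ≡ 50 (mod 71)
11^4 ≡ 15 (mod 71)
11^8 ≡ 12 (mod 71)
11^16 ≡ 2 (mod 71)
11^32 ≡ 4 (mod 71)
11^35 = 11^(32+2+1) ≡ 70 (mod 71).
Result is 70 ≡ −1, so (11/71) = −1.

-1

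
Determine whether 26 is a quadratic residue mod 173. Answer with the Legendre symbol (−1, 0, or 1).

-1

Euler's criterion: (26/173) ≡ 26^86 (mod 173).
26^2 ≡ 157 (mod 173)
26^4 ≡ 83 (mod 173)
26^8 ≡ 142 (mod 173)
26^16 ≡ 96 (mod 173)
26^32 ≡ 47 (mod 173)
26^64 ≡ 133 (mod 173)
26^86 = 26^(64+16+4+2) ≡ 172 (mod 173).
Result is 172 ≡ −1, so (26/173) = −1.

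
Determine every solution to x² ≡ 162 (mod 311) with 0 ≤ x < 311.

Since 311 ≡ 3 (mod 4), a square root of 162 is 162^((311+1)/4) = 162^78 mod 311.
Repeated squaring: 162^2≡120, 162^4≡94, 162^8≡128, 162^16≡212, 162^32≡160, 162^64≡98 (mod 311).
162^78 = 162^(64+8+4+2) ≡ 28 (mod 311).
Check: 28² = 784 ≡ 162 (mod 311). The two roots are 28 and 283.

28, 283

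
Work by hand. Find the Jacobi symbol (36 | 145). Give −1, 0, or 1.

Pull out 2^2: since 145 ≡ 1 (mod 8), (2/145) = +1, so (2/145)^2 = +1.
Reciprocity: 9 ≡ 1 and 145 ≡ 1 (mod 4), so (9/145) = +(145/9).
Reduce top mod 9: now compute (1/9).
Reached (1/9) = 1. Collecting the sign flips along the way, the symbol is +1.

1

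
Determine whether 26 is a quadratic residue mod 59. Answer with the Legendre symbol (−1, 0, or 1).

1

Pull out 2: since 59 ≡ 3 (mod 8), (2/59) = -1.
Reciprocity: 13 ≡ 1 and 59 ≡ 3 (mod 4), so (13/59) = +(59/13).
Reduce top mod 13: now compute (7/13).
Reciprocity: 7 ≡ 3 and 13 ≡ 1 (mod 4), so (7/13) = +(13/7).
Reduce top mod 7: now compute (6/7).
Pull out 2: since 7 ≡ 7 (mod 8), (2/7) = +1.
Reciprocity: 3 ≡ 3 and 7 ≡ 3 (mod 4), so (3/7) = −(7/3).
Reduce top mod 3: now compute (1/3).
Reached (1/3) = 1. Collecting the sign flips along the way, the symbol is +1.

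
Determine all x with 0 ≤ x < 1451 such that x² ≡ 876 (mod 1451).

Since 1451 ≡ 3 (mod 4), a square root of 876 is 876^((1451+1)/4) = 876^363 mod 1451.
Repeated squaring: 876^2≡1248, 876^4≡581, 876^8≡929, 876^16≡1147, 876^32≡1003, 876^64≡466, 876^128≡957, 876^256≡268 (mod 1451).
876^363 = 876^(256+64+32+8+2+1) ≡ 842 (mod 1451).
Check: 842² = 708964 ≡ 876 (mod 1451). The two roots are 609 and 842.

609, 842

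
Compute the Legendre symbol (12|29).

Euler's criterion: (12/29) ≡ 12^14 (mod 29).
12^2 ≡ 28 (mod 29)
12^4 ≡ 1 (mod 29)
12^8 ≡ 1 (mod 29)
12^14 = 12^(8+4+2) ≡ 28 (mod 29).
Result is 28 ≡ −1, so (12/29) = −1.

-1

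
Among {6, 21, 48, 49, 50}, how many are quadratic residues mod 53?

2

(6/53) = +1 → QR.
(21/53) = -1 → non-residue.
(48/53) = -1 → non-residue.
(49/53) = +1 → QR.
(50/53) = -1 → non-residue.
Total quadratic residues among the 5: 2.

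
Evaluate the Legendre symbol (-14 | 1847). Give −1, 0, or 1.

-1

First reduce: -14 ≡ 1833 (mod 1847).
Reciprocity: 1833 ≡ 1 and 1847 ≡ 3 (mod 4), so (1833/1847) = +(1847/1833).
Reduce top mod 1833: now compute (14/1833).
Pull out 2: since 1833 ≡ 1 (mod 8), (2/1833) = +1.
Reciprocity: 7 ≡ 3 and 1833 ≡ 1 (mod 4), so (7/1833) = +(1833/7).
Reduce top mod 7: now compute (6/7).
Pull out 2: since 7 ≡ 7 (mod 8), (2/7) = +1.
Reciprocity: 3 ≡ 3 and 7 ≡ 3 (mod 4), so (3/7) = −(7/3).
Reduce top mod 3: now compute (1/3).
Reached (1/3) = 1. Collecting the sign flips along the way, the symbol is -1.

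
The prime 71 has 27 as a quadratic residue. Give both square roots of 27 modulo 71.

13, 58

Since 71 ≡ 3 (mod 4), a square root of 27 is 27^((71+1)/4) = 27^18 mod 71.
Repeated squaring: 27^2≡19, 27^4≡6, 27^8≡36, 27^16≡18 (mod 71).
27^18 = 27^(16+2) ≡ 58 (mod 71).
Check: 58² = 3364 ≡ 27 (mod 71). The two roots are 13 and 58.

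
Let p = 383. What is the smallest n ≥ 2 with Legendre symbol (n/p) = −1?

(2/383) = +1, so 2 is a residue.
(3/383) = +1, so 3 is a residue.
(4/383) = +1, so 4 is a residue.
(5/383) = −1, so 5 is the smallest positive non-residue mod 383.

5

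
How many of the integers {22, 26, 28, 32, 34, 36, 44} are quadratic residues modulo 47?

(22/47) = -1 → non-residue.
(26/47) = -1 → non-residue.
(28/47) = +1 → QR.
(32/47) = +1 → QR.
(34/47) = +1 → QR.
(36/47) = +1 → QR.
(44/47) = -1 → non-residue.
Total quadratic residues among the 7: 4.

4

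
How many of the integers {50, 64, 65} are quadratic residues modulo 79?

(50/79) = +1 → QR.
(64/79) = +1 → QR.
(65/79) = +1 → QR.
Total quadratic residues among the 3: 3.

3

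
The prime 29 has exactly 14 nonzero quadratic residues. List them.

1,4,5,6,7,9,13,16,20,22,23,24,25,28

Square k = 1,…,14 (k and 29−k give the same square):
1²=1, 2²=4, 3²=9, 4²=16, 5²=25, 6²≡7, 7²≡20, 8²≡6, 9²≡23, 10²≡13, 11²≡5, 12²≡28, 13²≡24, 14²≡22 (mod 29).
So the quadratic residues mod 29 are {1, 4, 5, 6, 7, 9, 13, 16, 20, 22, 23, 24, 25, 28}.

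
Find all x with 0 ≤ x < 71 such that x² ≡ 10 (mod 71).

Since 71 ≡ 3 (mod 4), a square root of 10 is 10^((71+1)/4) = 10^18 mod 71.
Repeated squaring: 10^2≡29, 10^4≡60, 10^8≡50, 10^16≡15 (mod 71).
10^18 = 10^(16+2) ≡ 9 (mod 71).
Check: 9² = 81 ≡ 10 (mod 71). The two roots are 9 and 62.

9, 62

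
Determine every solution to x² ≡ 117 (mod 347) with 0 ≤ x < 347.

Since 347 ≡ 3 (mod 4), a square root of 117 is 117^((347+1)/4) = 117^87 mod 347.
Repeated squaring: 117^2≡156, 117^4≡46, 117^8≡34, 117^16≡115, 117^32≡39, 117^64≡133 (mod 347).
117^87 = 117^(64+16+4+2+1) ≡ 168 (mod 347).
Check: 168² = 28224 ≡ 117 (mod 347). The two roots are 168 and 179.

168, 179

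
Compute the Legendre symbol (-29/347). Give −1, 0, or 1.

First reduce: -29 ≡ 318 (mod 347).
Pull out 2: since 347 ≡ 3 (mod 8), (2/347) = -1.
Reciprocity: 159 ≡ 3 and 347 ≡ 3 (mod 4), so (159/347) = −(347/159).
Reduce top mod 159: now compute (29/159).
Reciprocity: 29 ≡ 1 and 159 ≡ 3 (mod 4), so (29/159) = +(159/29).
Reduce top mod 29: now compute (14/29).
Pull out 2: since 29 ≡ 5 (mod 8), (2/29) = -1.
Reciprocity: 7 ≡ 3 and 29 ≡ 1 (mod 4), so (7/29) = +(29/7).
Reduce top mod 7: now compute (1/7).
Reached (1/7) = 1. Collecting the sign flips along the way, the symbol is -1.

-1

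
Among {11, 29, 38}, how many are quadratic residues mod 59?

(11/59) = -1 → non-residue.
(29/59) = +1 → QR.
(38/59) = -1 → non-residue.
Total quadratic residues among the 3: 1.

1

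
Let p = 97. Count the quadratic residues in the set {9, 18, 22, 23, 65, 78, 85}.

(9/97) = +1 → QR.
(18/97) = +1 → QR.
(22/97) = +1 → QR.
(23/97) = -1 → non-residue.
(65/97) = +1 → QR.
(78/97) = -1 → non-residue.
(85/97) = +1 → QR.
Total quadratic residues among the 7: 5.

5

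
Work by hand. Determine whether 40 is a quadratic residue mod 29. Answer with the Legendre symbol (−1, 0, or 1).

First reduce: 40 ≡ 11 (mod 29).
Reciprocity: 11 ≡ 3 and 29 ≡ 1 (mod 4), so (11/29) = +(29/11).
Reduce top mod 11: now compute (7/11).
Reciprocity: 7 ≡ 3 and 11 ≡ 3 (mod 4), so (7/11) = −(11/7).
Reduce top mod 7: now compute (4/7).
Pull out 2^2: since 7 ≡ 7 (mod 8), (2/7) = +1, so (2/7)^2 = +1.
Reached (1/7) = 1. Collecting the sign flips along the way, the symbol is -1.

-1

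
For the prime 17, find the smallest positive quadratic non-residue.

3

(2/17) = +1, so 2 is a residue.
(3/17) = −1, so 3 is the smallest positive non-residue mod 17.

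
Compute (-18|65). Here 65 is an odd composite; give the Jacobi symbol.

First reduce: -18 ≡ 47 (mod 65).
Reciprocity: 47 ≡ 3 and 65 ≡ 1 (mod 4), so (47/65) = +(65/47).
Reduce top mod 47: now compute (18/47).
Pull out 2: since 47 ≡ 7 (mod 8), (2/47) = +1.
Reciprocity: 9 ≡ 1 and 47 ≡ 3 (mod 4), so (9/47) = +(47/9).
Reduce top mod 9: now compute (2/9).
Pull out 2: since 9 ≡ 1 (mod 8), (2/9) = +1.
Reached (1/9) = 1. Collecting the sign flips along the way, the symbol is +1.

1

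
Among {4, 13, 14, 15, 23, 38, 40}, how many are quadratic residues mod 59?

2

(4/59) = +1 → QR.
(13/59) = -1 → non-residue.
(14/59) = -1 → non-residue.
(15/59) = +1 → QR.
(23/59) = -1 → non-residue.
(38/59) = -1 → non-residue.
(40/59) = -1 → non-residue.
Total quadratic residues among the 7: 2.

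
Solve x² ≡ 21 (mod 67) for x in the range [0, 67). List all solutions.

17, 50

Since 67 ≡ 3 (mod 4), a square root of 21 is 21^((67+1)/4) = 21^17 mod 67.
Repeated squaring: 21^2≡39, 21^4≡47, 21^8≡65, 21^16≡4 (mod 67).
21^17 = 21^(16+1) ≡ 17 (mod 67).
Check: 17² = 289 ≡ 21 (mod 67). The two roots are 17 and 50.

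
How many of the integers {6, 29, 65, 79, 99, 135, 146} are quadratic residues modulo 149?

(6/149) = +1 → QR.
(29/149) = +1 → QR.
(65/149) = -1 → non-residue.
(79/149) = -1 → non-residue.
(99/149) = -1 → non-residue.
(135/149) = -1 → non-residue.
(146/149) = -1 → non-residue.
Total quadratic residues among the 7: 2.

2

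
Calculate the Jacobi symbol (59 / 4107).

Reciprocity: 59 ≡ 3 and 4107 ≡ 3 (mod 4), so (59/4107) = −(4107/59).
Reduce top mod 59: now compute (36/59).
Pull out 2^2: since 59 ≡ 3 (mod 8), (2/59) = -1, so (2/59)^2 = +1.
Reciprocity: 9 ≡ 1 and 59 ≡ 3 (mod 4), so (9/59) = +(59/9).
Reduce top mod 9: now compute (5/9).
Reciprocity: 5 ≡ 1 and 9 ≡ 1 (mod 4), so (5/9) = +(9/5).
Reduce top mod 5: now compute (4/5).
Pull out 2^2: since 5 ≡ 5 (mod 8), (2/5) = -1, so (2/5)^2 = +1.
Reached (1/5) = 1. Collecting the sign flips along the way, the symbol is -1.

-1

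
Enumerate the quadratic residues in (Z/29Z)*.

Square k = 1,…,14 (k and 29−k give the same square):
1²=1, 2²=4, 3²=9, 4²=16, 5²=25, 6²≡7, 7²≡20, 8²≡6, 9²≡23, 10²≡13, 11²≡5, 12²≡28, 13²≡24, 14²≡22 (mod 29).
So the quadratic residues mod 29 are {1, 4, 5, 6, 7, 9, 13, 16, 20, 22, 23, 24, 25, 28}.

1 4 5 6 7 9 13 16 20 22 23 24 25 28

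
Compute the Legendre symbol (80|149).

Pull out 2^4: since 149 ≡ 5 (mod 8), (2/149) = -1, so (2/149)^4 = +1.
Reciprocity: 5 ≡ 1 and 149 ≡ 1 (mod 4), so (5/149) = +(149/5).
Reduce top mod 5: now compute (4/5).
Pull out 2^2: since 5 ≡ 5 (mod 8), (2/5) = -1, so (2/5)^2 = +1.
Reached (1/5) = 1. Collecting the sign flips along the way, the symbol is +1.

1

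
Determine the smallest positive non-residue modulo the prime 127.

3

(2/127) = +1, so 2 is a residue.
(3/127) = −1, so 3 is the smallest positive non-residue mod 127.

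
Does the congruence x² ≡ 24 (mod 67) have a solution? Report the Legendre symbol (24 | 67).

1

Pull out 2^3: since 67 ≡ 3 (mod 8), (2/67) = -1, so (2/67)^3 = -1.
Reciprocity: 3 ≡ 3 and 67 ≡ 3 (mod 4), so (3/67) = −(67/3).
Reduce top mod 3: now compute (1/3).
Reached (1/3) = 1. Collecting the sign flips along the way, the symbol is +1.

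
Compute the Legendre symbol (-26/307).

Euler's criterion: (-26/307) ≡ 281^153 (mod 307).
281^2 ≡ 62 (mod 307)
281^4 ≡ 160 (mod 307)
281^8 ≡ 119 (mod 307)
281^16 ≡ 39 (mod 307)
281^32 ≡ 293 (mod 307)
281^64 ≡ 196 (mod 307)
281^128 ≡ 41 (mod 307)
281^153 = 281^(128+16+8+1) ≡ 306 (mod 307).
Result is 306 ≡ −1, so (-26/307) = −1.

-1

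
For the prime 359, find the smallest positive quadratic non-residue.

(2/359) = +1, so 2 is a residue.
(3/359) = +1, so 3 is a residue.
(4/359) = +1, so 4 is a residue.
(5/359) = +1, so 5 is a residue.
(6/359) = +1, so 6 is a residue.
(7/359) = −1, so 7 is the smallest positive non-residue mod 359.

7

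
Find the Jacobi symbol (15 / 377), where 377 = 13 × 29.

1

Reciprocity: 15 ≡ 3 and 377 ≡ 1 (mod 4), so (15/377) = +(377/15).
Reduce top mod 15: now compute (2/15).
Pull out 2: since 15 ≡ 7 (mod 8), (2/15) = +1.
Reached (1/15) = 1. Collecting the sign flips along the way, the symbol is +1.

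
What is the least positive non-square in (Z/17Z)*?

3

(2/17) = +1, so 2 is a residue.
(3/17) = −1, so 3 is the smallest positive non-residue mod 17.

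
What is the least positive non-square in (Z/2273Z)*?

3

(2/2273) = +1, so 2 is a residue.
(3/2273) = −1, so 3 is the smallest positive non-residue mod 2273.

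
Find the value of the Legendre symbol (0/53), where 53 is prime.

Top reduces to 0: gcd > 1, so the symbol is 0.

0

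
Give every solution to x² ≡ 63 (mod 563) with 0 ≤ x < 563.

Since 563 ≡ 3 (mod 4), a square root of 63 is 63^((563+1)/4) = 63^141 mod 563.
Repeated squaring: 63^2≡28, 63^4≡221, 63^8≡423, 63^16≡458, 63^32≡328, 63^64≡51, 63^128≡349 (mod 563).
63^141 = 63^(128+8+4+1) ≡ 187 (mod 563).
Check: 187² = 34969 ≡ 63 (mod 563). The two roots are 187 and 376.

187, 376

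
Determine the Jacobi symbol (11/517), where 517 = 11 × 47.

0

Reciprocity: 11 ≡ 3 and 517 ≡ 1 (mod 4), so (11/517) = +(517/11).
Reduce top mod 11: now compute (0/11).
Top reduces to 0: gcd > 1, so the symbol is 0.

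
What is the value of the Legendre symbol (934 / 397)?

1

Euler's criterion: (934/397) ≡ 140^198 (mod 397).
140^2 ≡ 147 (mod 397)
140^4 ≡ 171 (mod 397)
140^8 ≡ 260 (mod 397)
140^16 ≡ 110 (mod 397)
140^32 ≡ 190 (mod 397)
140^64 ≡ 370 (mod 397)
140^128 ≡ 332 (mod 397)
140^198 = 140^(128+64+4+2) ≡ 1 (mod 397).
Result is 1, so (934/397) = 1.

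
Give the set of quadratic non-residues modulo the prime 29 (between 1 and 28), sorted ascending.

2, 3, 8, 10, 11, 12, 14, 15, 17, 18, 19, 21, 26, 27

Square k = 1,…,14 (k and 29−k give the same square):
1²=1, 2²=4, 3²=9, 4²=16, 5²=25, 6²≡7, 7²≡20, 8²≡6, 9²≡23, 10²≡13, 11²≡5, 12²≡28, 13²≡24, 14²≡22 (mod 29).
The residues are {1, 4, 5, 6, 7, 9, 13, 16, 20, 22, 23, 24, 25, 28}; the non-residues are the remaining 14 nonzero classes.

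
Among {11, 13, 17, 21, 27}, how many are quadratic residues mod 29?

1

(11/29) = -1 → non-residue.
(13/29) = +1 → QR.
(17/29) = -1 → non-residue.
(21/29) = -1 → non-residue.
(27/29) = -1 → non-residue.
Total quadratic residues among the 5: 1.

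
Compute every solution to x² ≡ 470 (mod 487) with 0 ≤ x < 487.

Since 487 ≡ 3 (mod 4), a square root of 470 is 470^((487+1)/4) = 470^122 mod 487.
Repeated squaring: 470^2≡289, 470^4≡244, 470^8≡122, 470^16≡274, 470^32≡78, 470^64≡240 (mod 487).
470^122 = 470^(64+32+16+8+2) ≡ 38 (mod 487).
Check: 38² = 1444 ≡ 470 (mod 487). The two roots are 38 and 449.

38, 449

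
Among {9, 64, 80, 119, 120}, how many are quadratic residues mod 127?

3

(9/127) = +1 → QR.
(64/127) = +1 → QR.
(80/127) = -1 → non-residue.
(119/127) = -1 → non-residue.
(120/127) = +1 → QR.
Total quadratic residues among the 5: 3.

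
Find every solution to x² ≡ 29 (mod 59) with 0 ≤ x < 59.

18, 41

Since 59 ≡ 3 (mod 4), a square root of 29 is 29^((59+1)/4) = 29^15 mod 59.
Repeated squaring: 29^2≡15, 29^4≡48, 29^8≡3 (mod 59).
29^15 = 29^(8+4+2+1) ≡ 41 (mod 59).
Check: 41² = 1681 ≡ 29 (mod 59). The two roots are 18 and 41.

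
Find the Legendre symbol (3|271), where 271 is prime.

Euler's criterion: (3/271) ≡ 3^135 (mod 271).
3^2 ≡ 9 (mod 271)
3^4 ≡ 81 (mod 271)
3^8 ≡ 57 (mod 271)
3^16 ≡ 268 (mod 271)
3^32 ≡ 9 (mod 271)
3^64 ≡ 81 (mod 271)
3^128 ≡ 57 (mod 271)
3^135 = 3^(128+4+2+1) ≡ 270 (mod 271).
Result is 270 ≡ −1, so (3/271) = −1.

-1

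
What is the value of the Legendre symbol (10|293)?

1

Pull out 2: since 293 ≡ 5 (mod 8), (2/293) = -1.
Reciprocity: 5 ≡ 1 and 293 ≡ 1 (mod 4), so (5/293) = +(293/5).
Reduce top mod 5: now compute (3/5).
Reciprocity: 3 ≡ 3 and 5 ≡ 1 (mod 4), so (3/5) = +(5/3).
Reduce top mod 3: now compute (2/3).
Pull out 2: since 3 ≡ 3 (mod 8), (2/3) = -1.
Reached (1/3) = 1. Collecting the sign flips along the way, the symbol is +1.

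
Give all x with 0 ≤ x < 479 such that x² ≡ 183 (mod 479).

83, 396

Since 479 ≡ 3 (mod 4), a square root of 183 is 183^((479+1)/4) = 183^120 mod 479.
Repeated squaring: 183^2≡438, 183^4≡244, 183^8≡140, 183^16≡440, 183^32≡84, 183^64≡350 (mod 479).
183^120 = 183^(64+32+16+8) ≡ 396 (mod 479).
Check: 396² = 156816 ≡ 183 (mod 479). The two roots are 83 and 396.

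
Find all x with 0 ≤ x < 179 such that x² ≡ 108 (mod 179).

65, 114

Since 179 ≡ 3 (mod 4), a square root of 108 is 108^((179+1)/4) = 108^45 mod 179.
Repeated squaring: 108^2≡29, 108^4≡125, 108^8≡52, 108^16≡19, 108^32≡3 (mod 179).
108^45 = 108^(32+8+4+1) ≡ 65 (mod 179).
Check: 65² = 4225 ≡ 108 (mod 179). The two roots are 65 and 114.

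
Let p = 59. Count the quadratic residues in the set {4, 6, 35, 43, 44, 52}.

2

(4/59) = +1 → QR.
(6/59) = -1 → non-residue.
(35/59) = +1 → QR.
(43/59) = -1 → non-residue.
(44/59) = -1 → non-residue.
(52/59) = -1 → non-residue.
Total quadratic residues among the 6: 2.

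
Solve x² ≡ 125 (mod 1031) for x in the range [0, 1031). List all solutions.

34, 997

Since 1031 ≡ 3 (mod 4), a square root of 125 is 125^((1031+1)/4) = 125^258 mod 1031.
Repeated squaring: 125^2≡160, 125^4≡856, 125^8≡726, 125^16≡235, 125^32≡582, 125^64≡556, 125^128≡867, 125^256≡90 (mod 1031).
125^258 = 125^(256+2) ≡ 997 (mod 1031).
Check: 997² = 994009 ≡ 125 (mod 1031). The two roots are 34 and 997.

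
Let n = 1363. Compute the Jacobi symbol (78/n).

Pull out 2: since 1363 ≡ 3 (mod 8), (2/1363) = -1.
Reciprocity: 39 ≡ 3 and 1363 ≡ 3 (mod 4), so (39/1363) = −(1363/39).
Reduce top mod 39: now compute (37/39).
Reciprocity: 37 ≡ 1 and 39 ≡ 3 (mod 4), so (37/39) = +(39/37).
Reduce top mod 37: now compute (2/37).
Pull out 2: since 37 ≡ 5 (mod 8), (2/37) = -1.
Reached (1/37) = 1. Collecting the sign flips along the way, the symbol is -1.

-1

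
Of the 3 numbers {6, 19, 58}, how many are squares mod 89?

(6/89) = -1 → non-residue.
(19/89) = -1 → non-residue.
(58/89) = -1 → non-residue.
Total quadratic residues among the 3: 0.

0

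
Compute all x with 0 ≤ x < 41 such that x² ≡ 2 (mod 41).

17, 24

41 ≡ 1 (mod 4), so we find a root by search.
Trying successive values, 17² = 289 ≡ 2 (mod 41). The other root is 41 − 17 = 24.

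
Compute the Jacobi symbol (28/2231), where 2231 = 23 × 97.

1

Pull out 2^2: since 2231 ≡ 7 (mod 8), (2/2231) = +1, so (2/2231)^2 = +1.
Reciprocity: 7 ≡ 3 and 2231 ≡ 3 (mod 4), so (7/2231) = −(2231/7).
Reduce top mod 7: now compute (5/7).
Reciprocity: 5 ≡ 1 and 7 ≡ 3 (mod 4), so (5/7) = +(7/5).
Reduce top mod 5: now compute (2/5).
Pull out 2: since 5 ≡ 5 (mod 8), (2/5) = -1.
Reached (1/5) = 1. Collecting the sign flips along the way, the symbol is +1.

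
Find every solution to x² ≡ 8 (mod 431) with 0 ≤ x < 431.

55, 376

Since 431 ≡ 3 (mod 4), a square root of 8 is 8^((431+1)/4) = 8^108 mod 431.
Repeated squaring: 8^2≡64, 8^4≡217, 8^8≡110, 8^16≡32, 8^32≡162, 8^64≡384 (mod 431).
8^108 = 8^(64+32+8+4) ≡ 55 (mod 431).
Check: 55² = 3025 ≡ 8 (mod 431). The two roots are 55 and 376.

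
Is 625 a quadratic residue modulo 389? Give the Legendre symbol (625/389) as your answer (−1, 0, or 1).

1

First reduce: 625 ≡ 236 (mod 389).
Pull out 2^2: since 389 ≡ 5 (mod 8), (2/389) = -1, so (2/389)^2 = +1.
Reciprocity: 59 ≡ 3 and 389 ≡ 1 (mod 4), so (59/389) = +(389/59).
Reduce top mod 59: now compute (35/59).
Reciprocity: 35 ≡ 3 and 59 ≡ 3 (mod 4), so (35/59) = −(59/35).
Reduce top mod 35: now compute (24/35).
Pull out 2^3: since 35 ≡ 3 (mod 8), (2/35) = -1, so (2/35)^3 = -1.
Reciprocity: 3 ≡ 3 and 35 ≡ 3 (mod 4), so (3/35) = −(35/3).
Reduce top mod 3: now compute (2/3).
Pull out 2: since 3 ≡ 3 (mod 8), (2/3) = -1.
Reached (1/3) = 1. Collecting the sign flips along the way, the symbol is +1.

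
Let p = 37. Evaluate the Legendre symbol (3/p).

Reciprocity: 3 ≡ 3 and 37 ≡ 1 (mod 4), so (3/37) = +(37/3).
Reduce top mod 3: now compute (1/3).
Reached (1/3) = 1. Collecting the sign flips along the way, the symbol is +1.

1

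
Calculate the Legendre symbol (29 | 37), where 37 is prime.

Euler's criterion: (29/37) ≡ 29^18 (mod 37).
29^2 ≡ 27 (mod 37)
29^4 ≡ 26 (mod 37)
29^8 ≡ 10 (mod 37)
29^16 ≡ 26 (mod 37)
29^18 = 29^(16+2) ≡ 36 (mod 37).
Result is 36 ≡ −1, so (29/37) = −1.

-1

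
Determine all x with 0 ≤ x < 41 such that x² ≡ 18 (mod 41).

41 ≡ 1 (mod 4), so we find a root by search.
Trying successive values, 10² = 100 ≡ 18 (mod 41). The other root is 41 − 10 = 31.

10, 31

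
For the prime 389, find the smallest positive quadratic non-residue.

2

(2/389) = −1, so 2 is the smallest positive non-residue mod 389.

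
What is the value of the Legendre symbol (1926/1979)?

1

Pull out 2: since 1979 ≡ 3 (mod 8), (2/1979) = -1.
Reciprocity: 963 ≡ 3 and 1979 ≡ 3 (mod 4), so (963/1979) = −(1979/963).
Reduce top mod 963: now compute (53/963).
Reciprocity: 53 ≡ 1 and 963 ≡ 3 (mod 4), so (53/963) = +(963/53).
Reduce top mod 53: now compute (9/53).
Reciprocity: 9 ≡ 1 and 53 ≡ 1 (mod 4), so (9/53) = +(53/9).
Reduce top mod 9: now compute (8/9).
Pull out 2^3: since 9 ≡ 1 (mod 8), (2/9) = +1, so (2/9)^3 = +1.
Reached (1/9) = 1. Collecting the sign flips along the way, the symbol is +1.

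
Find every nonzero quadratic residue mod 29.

Square k = 1,…,14 (k and 29−k give the same square):
1²=1, 2²=4, 3²=9, 4²=16, 5²=25, 6²≡7, 7²≡20, 8²≡6, 9²≡23, 10²≡13, 11²≡5, 12²≡28, 13²≡24, 14²≡22 (mod 29).
So the quadratic residues mod 29 are {1, 4, 5, 6, 7, 9, 13, 16, 20, 22, 23, 24, 25, 28}.

1, 4, 5, 6, 7, 9, 13, 16, 20, 22, 23, 24, 25, 28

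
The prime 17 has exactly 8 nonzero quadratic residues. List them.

Square k = 1,…,8 (k and 17−k give the same square):
1²=1, 2²=4, 3²=9, 4²=16, 5²≡8, 6²≡2, 7²≡15, 8²≡13 (mod 17).
So the quadratic residues mod 17 are {1, 2, 4, 8, 9, 13, 15, 16}.

1 2 4 8 9 13 15 16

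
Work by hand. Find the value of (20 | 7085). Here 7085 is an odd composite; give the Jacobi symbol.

Pull out 2^2: since 7085 ≡ 5 (mod 8), (2/7085) = -1, so (2/7085)^2 = +1.
Reciprocity: 5 ≡ 1 and 7085 ≡ 1 (mod 4), so (5/7085) = +(7085/5).
Reduce top mod 5: now compute (0/5).
Top reduces to 0: gcd > 1, so the symbol is 0.

0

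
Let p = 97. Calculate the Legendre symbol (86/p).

Euler's criterion: (86/97) ≡ 86^48 (mod 97).
86^2 ≡ 24 (mod 97)
86^4 ≡ 91 (mod 97)
86^8 ≡ 36 (mod 97)
86^16 ≡ 35 (mod 97)
86^32 ≡ 61 (mod 97)
86^48 = 86^(32+16) ≡ 1 (mod 97).
Result is 1, so (86/97) = 1.

1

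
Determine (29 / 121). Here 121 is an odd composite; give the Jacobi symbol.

1

Reciprocity: 29 ≡ 1 and 121 ≡ 1 (mod 4), so (29/121) = +(121/29).
Reduce top mod 29: now compute (5/29).
Reciprocity: 5 ≡ 1 and 29 ≡ 1 (mod 4), so (5/29) = +(29/5).
Reduce top mod 5: now compute (4/5).
Pull out 2^2: since 5 ≡ 5 (mod 8), (2/5) = -1, so (2/5)^2 = +1.
Reached (1/5) = 1. Collecting the sign flips along the way, the symbol is +1.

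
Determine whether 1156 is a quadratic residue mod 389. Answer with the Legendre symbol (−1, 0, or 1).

1

Euler's criterion: (1156/389) ≡ 378^194 (mod 389).
378^2 ≡ 121 (mod 389)
378^4 ≡ 248 (mod 389)
378^8 ≡ 42 (mod 389)
378^16 ≡ 208 (mod 389)
378^32 ≡ 85 (mod 389)
378^64 ≡ 223 (mod 389)
378^128 ≡ 326 (mod 389)
378^194 = 378^(128+64+2) ≡ 1 (mod 389).
Result is 1, so (1156/389) = 1.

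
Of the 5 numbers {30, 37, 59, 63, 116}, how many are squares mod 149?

4

(30/149) = +1 → QR.
(37/149) = +1 → QR.
(59/149) = -1 → non-residue.
(63/149) = +1 → QR.
(116/149) = +1 → QR.
Total quadratic residues among the 5: 4.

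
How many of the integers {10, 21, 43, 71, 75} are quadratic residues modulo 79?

2

(10/79) = +1 → QR.
(21/79) = +1 → QR.
(43/79) = -1 → non-residue.
(71/79) = -1 → non-residue.
(75/79) = -1 → non-residue.
Total quadratic residues among the 5: 2.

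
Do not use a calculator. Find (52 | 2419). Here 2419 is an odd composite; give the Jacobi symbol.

Pull out 2^2: since 2419 ≡ 3 (mod 8), (2/2419) = -1, so (2/2419)^2 = +1.
Reciprocity: 13 ≡ 1 and 2419 ≡ 3 (mod 4), so (13/2419) = +(2419/13).
Reduce top mod 13: now compute (1/13).
Reached (1/13) = 1. Collecting the sign flips along the way, the symbol is +1.

1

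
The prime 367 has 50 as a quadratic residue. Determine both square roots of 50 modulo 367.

28, 339

Since 367 ≡ 3 (mod 4), a square root of 50 is 50^((367+1)/4) = 50^92 mod 367.
Repeated squaring: 50^2≡298, 50^4≡357, 50^8≡100, 50^16≡91, 50^32≡207, 50^64≡277 (mod 367).
50^92 = 50^(64+16+8+4) ≡ 28 (mod 367).
Check: 28² = 784 ≡ 50 (mod 367). The two roots are 28 and 339.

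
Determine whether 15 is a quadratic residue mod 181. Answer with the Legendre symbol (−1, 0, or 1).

1

Euler's criterion: (15/181) ≡ 15^90 (mod 181).
15^2 ≡ 44 (mod 181)
15^4 ≡ 126 (mod 181)
15^8 ≡ 129 (mod 181)
15^16 ≡ 170 (mod 181)
15^32 ≡ 121 (mod 181)
15^64 ≡ 161 (mod 181)
15^90 = 15^(64+16+8+2) ≡ 1 (mod 181).
Result is 1, so (15/181) = 1.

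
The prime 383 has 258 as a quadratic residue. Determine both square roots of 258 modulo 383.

Since 383 ≡ 3 (mod 4), a square root of 258 is 258^((383+1)/4) = 258^96 mod 383.
Repeated squaring: 258^2≡305, 258^4≡339, 258^8≡21, 258^16≡58, 258^32≡300, 258^64≡378 (mod 383).
258^96 = 258^(64+32) ≡ 32 (mod 383).
Check: 32² = 1024 ≡ 258 (mod 383). The two roots are 32 and 351.

32, 351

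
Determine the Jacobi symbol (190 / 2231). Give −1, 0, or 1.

1

Pull out 2: since 2231 ≡ 7 (mod 8), (2/2231) = +1.
Reciprocity: 95 ≡ 3 and 2231 ≡ 3 (mod 4), so (95/2231) = −(2231/95).
Reduce top mod 95: now compute (46/95).
Pull out 2: since 95 ≡ 7 (mod 8), (2/95) = +1.
Reciprocity: 23 ≡ 3 and 95 ≡ 3 (mod 4), so (23/95) = −(95/23).
Reduce top mod 23: now compute (3/23).
Reciprocity: 3 ≡ 3 and 23 ≡ 3 (mod 4), so (3/23) = −(23/3).
Reduce top mod 3: now compute (2/3).
Pull out 2: since 3 ≡ 3 (mod 8), (2/3) = -1.
Reached (1/3) = 1. Collecting the sign flips along the way, the symbol is +1.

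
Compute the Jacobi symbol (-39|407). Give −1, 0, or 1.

First reduce: -39 ≡ 368 (mod 407).
Pull out 2^4: since 407 ≡ 7 (mod 8), (2/407) = +1, so (2/407)^4 = +1.
Reciprocity: 23 ≡ 3 and 407 ≡ 3 (mod 4), so (23/407) = −(407/23).
Reduce top mod 23: now compute (16/23).
Pull out 2^4: since 23 ≡ 7 (mod 8), (2/23) = +1, so (2/23)^4 = +1.
Reached (1/23) = 1. Collecting the sign flips along the way, the symbol is -1.

-1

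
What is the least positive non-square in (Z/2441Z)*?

(2/2441) = +1, so 2 is a residue.
(3/2441) = −1, so 3 is the smallest positive non-residue mod 2441.

3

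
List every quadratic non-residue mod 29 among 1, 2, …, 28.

2, 3, 8, 10, 11, 12, 14, 15, 17, 18, 19, 21, 26, 27

Square k = 1,…,14 (k and 29−k give the same square):
1²=1, 2²=4, 3²=9, 4²=16, 5²=25, 6²≡7, 7²≡20, 8²≡6, 9²≡23, 10²≡13, 11²≡5, 12²≡28, 13²≡24, 14²≡22 (mod 29).
The residues are {1, 4, 5, 6, 7, 9, 13, 16, 20, 22, 23, 24, 25, 28}; the non-residues are the remaining 14 nonzero classes.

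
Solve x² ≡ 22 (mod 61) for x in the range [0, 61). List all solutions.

61 ≡ 1 (mod 4), so we find a root by search.
Trying successive values, 12² = 144 ≡ 22 (mod 61). The other root is 61 − 12 = 49.

12, 49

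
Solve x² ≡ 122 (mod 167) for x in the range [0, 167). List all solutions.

Since 167 ≡ 3 (mod 4), a square root of 122 is 122^((167+1)/4) = 122^42 mod 167.
Repeated squaring: 122^2≡21, 122^4≡107, 122^8≡93, 122^16≡132, 122^32≡56 (mod 167).
122^42 = 122^(32+8+2) ≡ 150 (mod 167).
Check: 150² = 22500 ≡ 122 (mod 167). The two roots are 17 and 150.

17, 150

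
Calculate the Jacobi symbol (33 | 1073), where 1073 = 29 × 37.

1

Reciprocity: 33 ≡ 1 and 1073 ≡ 1 (mod 4), so (33/1073) = +(1073/33).
Reduce top mod 33: now compute (17/33).
Reciprocity: 17 ≡ 1 and 33 ≡ 1 (mod 4), so (17/33) = +(33/17).
Reduce top mod 17: now compute (16/17).
Pull out 2^4: since 17 ≡ 1 (mod 8), (2/17) = +1, so (2/17)^4 = +1.
Reached (1/17) = 1. Collecting the sign flips along the way, the symbol is +1.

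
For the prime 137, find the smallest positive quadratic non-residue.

(2/137) = +1, so 2 is a residue.
(3/137) = −1, so 3 is the smallest positive non-residue mod 137.

3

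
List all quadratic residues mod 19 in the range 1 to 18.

Square k = 1,…,9 (k and 19−k give the same square):
1²=1, 2²=4, 3²=9, 4²=16, 5²≡6, 6²≡17, 7²≡11, 8²≡7, 9²≡5 (mod 19).
So the quadratic residues mod 19 are {1, 4, 5, 6, 7, 9, 11, 16, 17}.

1,4,5,6,7,9,11,16,17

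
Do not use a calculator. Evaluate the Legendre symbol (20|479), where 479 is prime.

Pull out 2^2: since 479 ≡ 7 (mod 8), (2/479) = +1, so (2/479)^2 = +1.
Reciprocity: 5 ≡ 1 and 479 ≡ 3 (mod 4), so (5/479) = +(479/5).
Reduce top mod 5: now compute (4/5).
Pull out 2^2: since 5 ≡ 5 (mod 8), (2/5) = -1, so (2/5)^2 = +1.
Reached (1/5) = 1. Collecting the sign flips along the way, the symbol is +1.

1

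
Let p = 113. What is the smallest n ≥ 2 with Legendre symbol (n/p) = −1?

3

(2/113) = +1, so 2 is a residue.
(3/113) = −1, so 3 is the smallest positive non-residue mod 113.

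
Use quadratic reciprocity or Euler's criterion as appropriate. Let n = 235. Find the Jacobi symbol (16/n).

Pull out 2^4: since 235 ≡ 3 (mod 8), (2/235) = -1, so (2/235)^4 = +1.
Reached (1/235) = 1. Collecting the sign flips along the way, the symbol is +1.

1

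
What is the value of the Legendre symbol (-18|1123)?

Euler's criterion: (-18/1123) ≡ 1105^561 (mod 1123).
1105^2 ≡ 324 (mod 1123)
1105^4 ≡ 537 (mod 1123)
1105^8 ≡ 881 (mod 1123)
1105^16 ≡ 168 (mod 1123)
1105^32 ≡ 149 (mod 1123)
1105^64 ≡ 864 (mod 1123)
1105^128 ≡ 824 (mod 1123)
1105^256 ≡ 684 (mod 1123)
1105^512 ≡ 688 (mod 1123)
1105^561 = 1105^(512+32+16+1) ≡ 1 (mod 1123).
Result is 1, so (-18/1123) = 1.

1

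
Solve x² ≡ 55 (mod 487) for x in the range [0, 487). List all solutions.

Since 487 ≡ 3 (mod 4), a square root of 55 is 55^((487+1)/4) = 55^122 mod 487.
Repeated squaring: 55^2≡103, 55^4≡382, 55^8≡311, 55^16≡295, 55^32≡339, 55^64≡476 (mod 487).
55^122 = 55^(64+32+16+8+2) ≡ 264 (mod 487).
Check: 264² = 69696 ≡ 55 (mod 487). The two roots are 223 and 264.

223, 264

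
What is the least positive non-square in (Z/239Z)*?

7

(2/239) = +1, so 2 is a residue.
(3/239) = +1, so 3 is a residue.
(4/239) = +1, so 4 is a residue.
(5/239) = +1, so 5 is a residue.
(6/239) = +1, so 6 is a residue.
(7/239) = −1, so 7 is the smallest positive non-residue mod 239.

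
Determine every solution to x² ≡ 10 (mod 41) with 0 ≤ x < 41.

16, 25

41 ≡ 1 (mod 4), so we find a root by search.
Trying successive values, 16² = 256 ≡ 10 (mod 41). The other root is 41 − 16 = 25.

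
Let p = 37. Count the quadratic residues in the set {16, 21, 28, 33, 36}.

(16/37) = +1 → QR.
(21/37) = +1 → QR.
(28/37) = +1 → QR.
(33/37) = +1 → QR.
(36/37) = +1 → QR.
Total quadratic residues among the 5: 5.

5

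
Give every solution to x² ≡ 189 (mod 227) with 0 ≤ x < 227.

Since 227 ≡ 3 (mod 4), a square root of 189 is 189^((227+1)/4) = 189^57 mod 227.
Repeated squaring: 189^2≡82, 189^4≡141, 189^8≡132, 189^16≡172, 189^32≡74 (mod 227).
189^57 = 189^(32+16+8+1) ≡ 102 (mod 227).
Check: 102² = 10404 ≡ 189 (mod 227). The two roots are 102 and 125.

102, 125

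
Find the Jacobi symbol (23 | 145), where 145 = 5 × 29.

-1

Reciprocity: 23 ≡ 3 and 145 ≡ 1 (mod 4), so (23/145) = +(145/23).
Reduce top mod 23: now compute (7/23).
Reciprocity: 7 ≡ 3 and 23 ≡ 3 (mod 4), so (7/23) = −(23/7).
Reduce top mod 7: now compute (2/7).
Pull out 2: since 7 ≡ 7 (mod 8), (2/7) = +1.
Reached (1/7) = 1. Collecting the sign flips along the way, the symbol is -1.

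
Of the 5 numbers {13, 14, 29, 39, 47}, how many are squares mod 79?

1

(13/79) = +1 → QR.
(14/79) = -1 → non-residue.
(29/79) = -1 → non-residue.
(39/79) = -1 → non-residue.
(47/79) = -1 → non-residue.
Total quadratic residues among the 5: 1.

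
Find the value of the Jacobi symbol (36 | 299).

1

Pull out 2^2: since 299 ≡ 3 (mod 8), (2/299) = -1, so (2/299)^2 = +1.
Reciprocity: 9 ≡ 1 and 299 ≡ 3 (mod 4), so (9/299) = +(299/9).
Reduce top mod 9: now compute (2/9).
Pull out 2: since 9 ≡ 1 (mod 8), (2/9) = +1.
Reached (1/9) = 1. Collecting the sign flips along the way, the symbol is +1.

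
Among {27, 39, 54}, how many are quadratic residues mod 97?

2

(27/97) = +1 → QR.
(39/97) = -1 → non-residue.
(54/97) = +1 → QR.
Total quadratic residues among the 3: 2.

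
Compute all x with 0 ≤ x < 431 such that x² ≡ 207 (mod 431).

79, 352

Since 431 ≡ 3 (mod 4), a square root of 207 is 207^((431+1)/4) = 207^108 mod 431.
Repeated squaring: 207^2≡180, 207^4≡75, 207^8≡22, 207^16≡53, 207^32≡223, 207^64≡164 (mod 431).
207^108 = 207^(64+32+8+4) ≡ 352 (mod 431).
Check: 352² = 123904 ≡ 207 (mod 431). The two roots are 79 and 352.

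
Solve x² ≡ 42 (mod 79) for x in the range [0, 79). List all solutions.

11, 68

Since 79 ≡ 3 (mod 4), a square root of 42 is 42^((79+1)/4) = 42^20 mod 79.
Repeated squaring: 42^2≡26, 42^4≡44, 42^8≡40, 42^16≡20 (mod 79).
42^20 = 42^(16+4) ≡ 11 (mod 79).
Check: 11² = 121 ≡ 42 (mod 79). The two roots are 11 and 68.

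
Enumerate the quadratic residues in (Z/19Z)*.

Square k = 1,…,9 (k and 19−k give the same square):
1²=1, 2²=4, 3²=9, 4²=16, 5²≡6, 6²≡17, 7²≡11, 8²≡7, 9²≡5 (mod 19).
So the quadratic residues mod 19 are {1, 4, 5, 6, 7, 9, 11, 16, 17}.

1, 4, 5, 6, 7, 9, 11, 16, 17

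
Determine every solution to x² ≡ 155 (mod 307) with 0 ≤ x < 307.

48, 259

Since 307 ≡ 3 (mod 4), a square root of 155 is 155^((307+1)/4) = 155^77 mod 307.
Repeated squaring: 155^2≡79, 155^4≡101, 155^8≡70, 155^16≡295, 155^32≡144, 155^64≡167 (mod 307).
155^77 = 155^(64+8+4+1) ≡ 259 (mod 307).
Check: 259² = 67081 ≡ 155 (mod 307). The two roots are 48 and 259.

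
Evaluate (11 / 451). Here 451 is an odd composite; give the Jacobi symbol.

0

Reciprocity: 11 ≡ 3 and 451 ≡ 3 (mod 4), so (11/451) = −(451/11).
Reduce top mod 11: now compute (0/11).
Top reduces to 0: gcd > 1, so the symbol is 0.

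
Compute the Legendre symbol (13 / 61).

1

Reciprocity: 13 ≡ 1 and 61 ≡ 1 (mod 4), so (13/61) = +(61/13).
Reduce top mod 13: now compute (9/13).
Reciprocity: 9 ≡ 1 and 13 ≡ 1 (mod 4), so (9/13) = +(13/9).
Reduce top mod 9: now compute (4/9).
Pull out 2^2: since 9 ≡ 1 (mod 8), (2/9) = +1, so (2/9)^2 = +1.
Reached (1/9) = 1. Collecting the sign flips along the way, the symbol is +1.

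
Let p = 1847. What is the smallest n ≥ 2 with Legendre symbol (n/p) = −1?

5

(2/1847) = +1, so 2 is a residue.
(3/1847) = +1, so 3 is a residue.
(4/1847) = +1, so 4 is a residue.
(5/1847) = −1, so 5 is the smallest positive non-residue mod 1847.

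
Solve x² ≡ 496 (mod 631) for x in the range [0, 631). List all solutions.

Since 631 ≡ 3 (mod 4), a square root of 496 is 496^((631+1)/4) = 496^158 mod 631.
Repeated squaring: 496^2≡557, 496^4≡428, 496^8≡194, 496^16≡407, 496^32≡327, 496^64≡290, 496^128≡177 (mod 631).
496^158 = 496^(128+16+8+4+2) ≡ 369 (mod 631).
Check: 369² = 136161 ≡ 496 (mod 631). The two roots are 262 and 369.

262, 369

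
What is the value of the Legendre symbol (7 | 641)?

Euler's criterion: (7/641) ≡ 7^320 (mod 641).
7^2 ≡ 49 (mod 641)
7^4 ≡ 478 (mod 641)
7^8 ≡ 288 (mod 641)
7^16 ≡ 255 (mod 641)
7^32 ≡ 284 (mod 641)
7^64 ≡ 531 (mod 641)
7^128 ≡ 562 (mod 641)
7^256 ≡ 472 (mod 641)
7^320 = 7^(256+64) ≡ 1 (mod 641).
Result is 1, so (7/641) = 1.

1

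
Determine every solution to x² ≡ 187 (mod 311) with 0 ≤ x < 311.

Since 311 ≡ 3 (mod 4), a square root of 187 is 187^((311+1)/4) = 187^78 mod 311.
Repeated squaring: 187^2≡137, 187^4≡109, 187^8≡63, 187^16≡237, 187^32≡189, 187^64≡267 (mod 311).
187^78 = 187^(64+8+4+2) ≡ 135 (mod 311).
Check: 135² = 18225 ≡ 187 (mod 311). The two roots are 135 and 176.

135, 176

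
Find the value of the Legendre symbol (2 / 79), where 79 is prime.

Pull out 2: since 79 ≡ 7 (mod 8), (2/79) = +1.
Reached (1/79) = 1. Collecting the sign flips along the way, the symbol is +1.

1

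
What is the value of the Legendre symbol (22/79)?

Pull out 2: since 79 ≡ 7 (mod 8), (2/79) = +1.
Reciprocity: 11 ≡ 3 and 79 ≡ 3 (mod 4), so (11/79) = −(79/11).
Reduce top mod 11: now compute (2/11).
Pull out 2: since 11 ≡ 3 (mod 8), (2/11) = -1.
Reached (1/11) = 1. Collecting the sign flips along the way, the symbol is +1.

1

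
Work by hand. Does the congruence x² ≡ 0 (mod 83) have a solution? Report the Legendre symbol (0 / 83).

0

Top reduces to 0: gcd > 1, so the symbol is 0.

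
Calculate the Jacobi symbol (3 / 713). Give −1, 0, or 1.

Reciprocity: 3 ≡ 3 and 713 ≡ 1 (mod 4), so (3/713) = +(713/3).
Reduce top mod 3: now compute (2/3).
Pull out 2: since 3 ≡ 3 (mod 8), (2/3) = -1.
Reached (1/3) = 1. Collecting the sign flips along the way, the symbol is -1.

-1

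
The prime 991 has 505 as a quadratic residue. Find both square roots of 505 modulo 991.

146, 845

Since 991 ≡ 3 (mod 4), a square root of 505 is 505^((991+1)/4) = 505^248 mod 991.
Repeated squaring: 505^2≡338, 505^4≡279, 505^8≡543, 505^16≡522, 505^32≡950, 505^64≡690, 505^128≡420 (mod 991).
505^248 = 505^(128+64+32+16+8) ≡ 845 (mod 991).
Check: 845² = 714025 ≡ 505 (mod 991). The two roots are 146 and 845.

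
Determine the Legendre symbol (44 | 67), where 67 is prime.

Pull out 2^2: since 67 ≡ 3 (mod 8), (2/67) = -1, so (2/67)^2 = +1.
Reciprocity: 11 ≡ 3 and 67 ≡ 3 (mod 4), so (11/67) = −(67/11).
Reduce top mod 11: now compute (1/11).
Reached (1/11) = 1. Collecting the sign flips along the way, the symbol is -1.

-1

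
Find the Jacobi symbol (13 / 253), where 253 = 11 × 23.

-1

Reciprocity: 13 ≡ 1 and 253 ≡ 1 (mod 4), so (13/253) = +(253/13).
Reduce top mod 13: now compute (6/13).
Pull out 2: since 13 ≡ 5 (mod 8), (2/13) = -1.
Reciprocity: 3 ≡ 3 and 13 ≡ 1 (mod 4), so (3/13) = +(13/3).
Reduce top mod 3: now compute (1/3).
Reached (1/3) = 1. Collecting the sign flips along the way, the symbol is -1.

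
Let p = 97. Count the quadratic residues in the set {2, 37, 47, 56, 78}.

(2/97) = +1 → QR.
(37/97) = -1 → non-residue.
(47/97) = +1 → QR.
(56/97) = -1 → non-residue.
(78/97) = -1 → non-residue.
Total quadratic residues among the 5: 2.

2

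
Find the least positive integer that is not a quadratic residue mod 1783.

3

(2/1783) = +1, so 2 is a residue.
(3/1783) = −1, so 3 is the smallest positive non-residue mod 1783.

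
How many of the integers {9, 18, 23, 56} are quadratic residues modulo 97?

2

(9/97) = +1 → QR.
(18/97) = +1 → QR.
(23/97) = -1 → non-residue.
(56/97) = -1 → non-residue.
Total quadratic residues among the 4: 2.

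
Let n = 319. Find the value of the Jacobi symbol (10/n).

1

Pull out 2: since 319 ≡ 7 (mod 8), (2/319) = +1.
Reciprocity: 5 ≡ 1 and 319 ≡ 3 (mod 4), so (5/319) = +(319/5).
Reduce top mod 5: now compute (4/5).
Pull out 2^2: since 5 ≡ 5 (mod 8), (2/5) = -1, so (2/5)^2 = +1.
Reached (1/5) = 1. Collecting the sign flips along the way, the symbol is +1.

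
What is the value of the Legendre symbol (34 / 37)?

1

Pull out 2: since 37 ≡ 5 (mod 8), (2/37) = -1.
Reciprocity: 17 ≡ 1 and 37 ≡ 1 (mod 4), so (17/37) = +(37/17).
Reduce top mod 17: now compute (3/17).
Reciprocity: 3 ≡ 3 and 17 ≡ 1 (mod 4), so (3/17) = +(17/3).
Reduce top mod 3: now compute (2/3).
Pull out 2: since 3 ≡ 3 (mod 8), (2/3) = -1.
Reached (1/3) = 1. Collecting the sign flips along the way, the symbol is +1.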